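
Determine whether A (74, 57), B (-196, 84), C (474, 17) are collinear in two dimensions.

Yes

AB = (-270, 27), AC = (400, -40).
Twice the signed area of △ABC is (-270)(-40) − (27)(400) = 0.
The triangle is degenerate (zero area), so the points are collinear.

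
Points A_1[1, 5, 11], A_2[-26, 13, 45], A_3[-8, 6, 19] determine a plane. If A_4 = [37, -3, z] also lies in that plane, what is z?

Coplanarity requires A_1A_2 · (A_1A_3 × A_1A_4) = 0.
A_1A_2 = (-27, 8, 34), A_1A_3 = (-9, 1, 8); the triple product is linear in z with coefficient 45 and constant term 1305.
Setting it to zero: z = -29.

-29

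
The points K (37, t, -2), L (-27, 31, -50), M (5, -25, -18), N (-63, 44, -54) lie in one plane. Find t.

-56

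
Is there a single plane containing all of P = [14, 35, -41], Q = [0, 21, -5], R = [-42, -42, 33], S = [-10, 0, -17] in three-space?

The four points are coplanar iff the 3×3 determinant with rows PQ, PR, PS is zero.
Rows: (-14, -14, 36), (-56, -77, 74), (-24, -35, 24).
Expanding along the first row: (-14)(742) − (-14)(432) + (36)(112) = -308.
Nonzero ⇒ not coplanar.

No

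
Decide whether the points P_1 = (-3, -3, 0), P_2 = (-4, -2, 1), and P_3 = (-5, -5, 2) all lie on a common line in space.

No

P_1P_2 = (-1, 1, 1), P_1P_3 = (-2, -2, 2).
Comparing components 2 and 3: (1)(2) − (1)(-2) = 4 ≠ 0, so P_1P_2 and P_1P_3 are not parallel and the points are not collinear.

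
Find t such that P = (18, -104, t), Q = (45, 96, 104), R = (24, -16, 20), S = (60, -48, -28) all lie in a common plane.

-52

The points are coplanar iff PQ · (PR × PS) = 0.
Expanding, this is linear in t: (-4704)t + (-244608) = 0.
So t = -52.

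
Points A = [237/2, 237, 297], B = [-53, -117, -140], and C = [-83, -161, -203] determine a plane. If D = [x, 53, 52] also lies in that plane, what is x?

23/2

Coplanarity requires AB · (AC × AD) = 0.
AB = (-343/2, -354, -437), AC = (-403/2, -398, -500); the triple product is linear in x with coefficient 3074 and constant term -35351.
Setting it to zero: x = 23/2.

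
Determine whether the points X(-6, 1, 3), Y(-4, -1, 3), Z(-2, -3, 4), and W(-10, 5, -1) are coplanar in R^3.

Yes

With X as base: XY = (2, -2, 0), XZ = (4, -4, 1), XW = (-4, 4, -4).
XZ × XW = (12, 12, 0).
XY · (XZ × XW) = 0.
The scalar triple product vanishes, so the four points are coplanar.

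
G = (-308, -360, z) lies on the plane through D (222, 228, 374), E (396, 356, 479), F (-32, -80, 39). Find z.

-243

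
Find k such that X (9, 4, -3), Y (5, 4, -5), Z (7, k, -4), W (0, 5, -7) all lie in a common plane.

4

Normal to plane XYW: n = (2, 2, -4); plane equation n·P = 38.
Requiring n·Z = 38: (2)k + (30) = 38.
So k = 4.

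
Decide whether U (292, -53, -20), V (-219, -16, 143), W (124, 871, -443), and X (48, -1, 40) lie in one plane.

No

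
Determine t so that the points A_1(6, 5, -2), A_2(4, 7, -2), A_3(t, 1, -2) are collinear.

10

Direction A_1A_2 = (-2, 2, 0). From the y-coordinate of A_3, the parameter along the line is τ = (1 − 5)/2 = -2.
Then t = 6 + (-2)·(-2) = 10.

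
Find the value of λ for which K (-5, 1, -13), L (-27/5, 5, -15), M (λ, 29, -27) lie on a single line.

-39/5

Collinearity requires KL × KM = 0; each component is linear in λ.
The y-component gives (-2)λ + (-78/5) = 0, so λ = -39/5.
The remaining components then also vanish.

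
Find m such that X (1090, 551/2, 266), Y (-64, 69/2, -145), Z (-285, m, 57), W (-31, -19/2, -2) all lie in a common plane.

The points are coplanar iff XY · (XZ × XW) = 0.
Expanding, this is linear in m: (-151459)m + (-36501619/2) = 0.
So m = -241/2.

-241/2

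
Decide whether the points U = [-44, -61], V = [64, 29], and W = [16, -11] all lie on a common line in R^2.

UV = (108, 90), UW = (60, 50).
Checking proportionality: UW = 5/9·UV, so the vectors are parallel and the points are collinear.

Yes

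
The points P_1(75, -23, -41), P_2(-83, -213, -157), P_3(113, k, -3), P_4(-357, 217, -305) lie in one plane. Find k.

Normal to plane P_1P_2P_4: n = (78000, 8400, -120000); plane equation n·P = 10576800.
Requiring n·P_3 = 10576800: (8400)k + (9174000) = 10576800.
So k = 167.

167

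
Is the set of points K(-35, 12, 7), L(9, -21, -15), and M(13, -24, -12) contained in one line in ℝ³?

KL = (44, -33, -22), KM = (48, -36, -19).
Comparing components 2 and 3: (-33)(-19) − (-22)(-36) = -165 ≠ 0, so KL and KM are not parallel and the points are not collinear.

No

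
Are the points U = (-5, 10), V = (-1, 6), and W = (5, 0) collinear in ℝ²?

Yes

UV = (4, -4), UW = (10, -10).
Checking proportionality: UW = 5/2·UV, so the vectors are parallel and the points are collinear.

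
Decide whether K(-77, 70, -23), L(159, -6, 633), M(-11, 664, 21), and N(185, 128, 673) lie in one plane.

With K as base: KL = (236, -76, 656), KM = (66, 594, 44), KN = (262, 58, 696).
KM × KN = (410872, -34408, -151800).
KL · (KM × KN) = 0.
The scalar triple product vanishes, so the four points are coplanar.

Yes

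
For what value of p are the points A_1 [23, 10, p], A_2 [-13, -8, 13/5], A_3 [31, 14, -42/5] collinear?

Direction A_2A_3 = (44, 22, -11). From the x-coordinate of A_1, the parameter along the line is τ = (23 − (-13))/44 = 9/11.
Then p = 13/5 + 9/11·(-11) = -32/5.

-32/5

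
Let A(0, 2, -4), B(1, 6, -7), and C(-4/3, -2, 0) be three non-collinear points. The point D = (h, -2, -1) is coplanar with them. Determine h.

-1

The plane through A, B, C has equation 4x + (4/3)z = -16/3.
Substituting D: (4)h + (-4/3) = -16/3, so h = -1.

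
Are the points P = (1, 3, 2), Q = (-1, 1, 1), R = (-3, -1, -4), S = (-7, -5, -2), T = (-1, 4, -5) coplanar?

The plane through P, Q, R has normal n = PQ × PR = (8, -8, 0) and equation n·X = -16.
Checking the remaining points: n·S = -16, n·T = -40.
Since n·T = -40 ≠ -16, T is off the plane and the points are not all coplanar.

No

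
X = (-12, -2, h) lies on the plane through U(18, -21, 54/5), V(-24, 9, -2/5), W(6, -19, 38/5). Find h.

14/5

A normal to the plane is n = UV × UW = (-368/5, 0, 276).
X lies in the plane iff n · UX = 0.
This gives (276)h + (-3864/5) = 0, so h = 14/5.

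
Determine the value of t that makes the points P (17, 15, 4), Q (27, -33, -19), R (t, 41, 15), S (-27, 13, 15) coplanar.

17

Coplanarity ⇔ det[PQ; PR; PS] = 0.
Expanding, this is linear in t: (574)t + (-9758) = 0.
So t = 17.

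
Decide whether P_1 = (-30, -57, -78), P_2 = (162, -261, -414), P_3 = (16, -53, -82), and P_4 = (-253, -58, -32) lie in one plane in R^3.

The four points are coplanar iff the 3×3 determinant with rows P_1P_2, P_1P_3, P_1P_4 is zero.
Rows: (192, -204, -336), (46, 4, -4), (-223, -1, 46).
Expanding along the first row: (192)(180) − (-204)(1224) + (-336)(846) = 0.
Zero determinant ⇒ coplanar.

Yes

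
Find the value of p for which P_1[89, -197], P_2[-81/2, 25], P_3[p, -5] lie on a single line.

Collinearity: (P_3 − P_1) must be parallel to (P_2 − P_1) = (-259/2, 222).
Cross-multiplying the components: (p − 89)·(222) = (192)·(-259/2).
Solving gives p = -23.

-23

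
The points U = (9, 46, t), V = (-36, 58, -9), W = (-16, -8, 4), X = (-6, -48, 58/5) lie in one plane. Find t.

-6/5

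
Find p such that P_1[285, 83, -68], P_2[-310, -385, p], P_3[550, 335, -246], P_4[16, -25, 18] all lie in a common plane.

Normal to plane P_1P_3P_4: n = (2448, 25092, 39168); plane equation n·P = 116892.
Requiring n·P_2 = 116892: (39168)p + (-10419300) = 116892.
So p = 269.

269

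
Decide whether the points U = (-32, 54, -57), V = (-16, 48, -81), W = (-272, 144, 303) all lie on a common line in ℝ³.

Yes

UV = (16, -6, -24), UW = (-240, 90, 360).
Each component of UW is -15 times the corresponding component of UV, so UW = -15·UV and the points are collinear.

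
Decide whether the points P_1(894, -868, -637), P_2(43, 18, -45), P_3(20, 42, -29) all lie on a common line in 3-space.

No

P_1P_2 = (-851, 886, 592), P_1P_3 = (-874, 910, 608).
P_1P_2 × P_1P_3 = (-32, 0, -46).
The cross product is nonzero, so the points do not lie on one line.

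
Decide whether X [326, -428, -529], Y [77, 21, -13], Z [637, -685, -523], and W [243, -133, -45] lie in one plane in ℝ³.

The four points are coplanar iff the 3×3 determinant with rows XY, XZ, XW is zero.
Rows: (-249, 449, 516), (311, -257, 6), (-83, 295, 484).
Expanding along the first row: (-249)(-126158) − (449)(151022) + (516)(70414) = -61912.
Nonzero ⇒ not coplanar.

No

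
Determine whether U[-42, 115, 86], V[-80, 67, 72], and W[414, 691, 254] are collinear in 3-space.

UV = (-38, -48, -14), UW = (456, 576, 168).
Each component of UW is -12 times the corresponding component of UV, so UW = -12·UV and the points are collinear.

Yes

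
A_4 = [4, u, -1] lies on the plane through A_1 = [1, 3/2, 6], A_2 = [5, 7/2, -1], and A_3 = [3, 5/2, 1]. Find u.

A normal to the plane is n = A_1A_2 × A_1A_3 = (-3, 6, 0).
A_4 lies in the plane iff n · A_1A_4 = 0.
This gives (6)u + (-18) = 0, so u = 3.

3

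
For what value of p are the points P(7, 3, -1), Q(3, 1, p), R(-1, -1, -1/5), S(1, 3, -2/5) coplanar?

-3/5

Normal to plane PRS: n = (-12/5, 0, -24); plane equation n·X = 36/5.
Requiring n·Q = 36/5: (-24)p + (-36/5) = 36/5.
So p = -3/5.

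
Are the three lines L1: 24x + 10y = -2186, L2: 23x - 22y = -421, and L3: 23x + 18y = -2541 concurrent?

The three lines meet at one point iff the augmented coefficient matrix [aᵢ bᵢ cᵢ] has rank < 3, i.e. its determinant vanishes.
Here the determinant is 0.
It vanishes, so the lines are concurrent at (-69, -53).

Yes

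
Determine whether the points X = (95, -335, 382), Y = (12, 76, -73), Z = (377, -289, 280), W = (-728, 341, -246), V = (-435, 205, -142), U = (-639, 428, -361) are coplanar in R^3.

Yes

The plane through X, Y, Z has normal n = XY × XZ = (-20992, -136776, -119720) and equation n·P = -1907320.
Checking the remaining points: n·W = -1907320, n·V = -1907320, n·U = -1907320.
All equal -1907320, so all 6 points lie in one plane.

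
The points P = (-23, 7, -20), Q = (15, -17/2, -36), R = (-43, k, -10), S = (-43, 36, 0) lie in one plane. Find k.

The points are coplanar iff PQ · (PR × PS) = 0.
Expanding, this is linear in k: (440)k + (-7920) = 0.
So k = 18.

18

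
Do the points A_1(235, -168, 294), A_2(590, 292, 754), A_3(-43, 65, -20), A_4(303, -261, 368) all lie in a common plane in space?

Yes

The four points are coplanar iff the 3×3 determinant with rows A_1A_2, A_1A_3, A_1A_4 is zero.
Rows: (355, 460, 460), (-278, 233, -314), (68, -93, 74).
Expanding along the first row: (355)(-11960) − (460)(780) + (460)(10010) = 0.
Zero determinant ⇒ coplanar.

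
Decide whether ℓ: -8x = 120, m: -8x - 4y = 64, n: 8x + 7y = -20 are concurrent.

Intersecting ℓ and m: solving the 2×2 system gives (x, y) = (-15, 14).
Substitute into n: (8)(-15) + (7)(14) = -22.
But n requires -20 ≠ -22, so the three lines have no common point.

No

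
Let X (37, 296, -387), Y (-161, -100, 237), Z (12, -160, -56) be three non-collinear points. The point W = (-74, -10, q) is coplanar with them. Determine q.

A normal to the plane is n = XY × XZ = (153468, 49938, 80388).
W lies in the plane iff n · XW = 0.
This gives (80388)q + (-1205820) = 0, so q = 15.

15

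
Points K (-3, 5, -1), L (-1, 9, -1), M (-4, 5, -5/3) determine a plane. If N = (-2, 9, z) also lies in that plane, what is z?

Coplanarity requires KL · (KM × KN) = 0.
KL = (2, 4, 0), KM = (-1, 0, -2/3); the triple product is linear in z with coefficient 4 and constant term 20/3.
Setting it to zero: z = -5/3.

-5/3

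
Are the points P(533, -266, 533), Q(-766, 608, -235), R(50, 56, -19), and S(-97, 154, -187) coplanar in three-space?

The four points are coplanar iff the 3×3 determinant with rows PQ, PR, PS is zero.
Rows: (-1299, 874, -768), (-483, 322, -552), (-630, 420, -720).
Expanding along the first row: (-1299)(0) − (874)(0) + (-768)(0) = 0.
Zero determinant ⇒ coplanar.

Yes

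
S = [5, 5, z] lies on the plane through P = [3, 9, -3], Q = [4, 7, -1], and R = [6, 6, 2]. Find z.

A normal to the plane is n = PQ × PR = (-4, 1, 3).
S lies in the plane iff n · PS = 0.
This gives (3)z + (-3) = 0, so z = 1.

1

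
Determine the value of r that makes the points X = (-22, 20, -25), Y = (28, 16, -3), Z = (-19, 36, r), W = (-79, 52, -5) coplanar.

3

Normal to plane XYW: n = (-784, -2254, 1372); plane equation n·P = -62132.
Requiring n·Z = -62132: (1372)r + (-66248) = -62132.
So r = 3.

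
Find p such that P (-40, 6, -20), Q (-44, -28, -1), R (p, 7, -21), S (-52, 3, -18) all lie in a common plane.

-24

Normal to plane PQS: n = (-11, -220, -396); plane equation n·X = 7040.
Requiring n·R = 7040: (-11)p + (6776) = 7040.
So p = -24.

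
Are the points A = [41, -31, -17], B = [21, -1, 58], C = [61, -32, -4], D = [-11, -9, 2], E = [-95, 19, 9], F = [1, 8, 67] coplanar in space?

The plane through A, B, C has normal n = AB × AC = (465, 1760, -580) and equation n·P = -25635.
Checking the remaining points: n·D = -22115, n·E = -15955, n·F = -24315.
Since n·D = -22115 ≠ -25635, D is off the plane and the points are not all coplanar.

No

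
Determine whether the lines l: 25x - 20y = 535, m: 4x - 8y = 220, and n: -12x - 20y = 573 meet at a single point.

No

Intersecting l and m: solving the 2×2 system gives (x, y) = (-1, -28).
Substitute into n: (-12)(-1) + (-20)(-28) = 572.
But n requires 573 ≠ 572, so the three lines have no common point.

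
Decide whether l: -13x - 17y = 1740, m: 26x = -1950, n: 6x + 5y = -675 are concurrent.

Intersecting l and m: solving the 2×2 system gives (x, y) = (-75, -45).
Substitute into n: (6)(-75) + (5)(-45) = -675.
This equals -675, so (-75, -45) lies on all three lines and they are concurrent.

Yes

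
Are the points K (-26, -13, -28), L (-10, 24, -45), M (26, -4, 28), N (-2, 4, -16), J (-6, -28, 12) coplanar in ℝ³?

No

The plane through K, L, M has normal n = KL × KM = (2225, -1780, -1780) and equation n·P = 15130.
Checking the remaining points: n·N = 16910, n·J = 15130.
Since n·N = 16910 ≠ 15130, N is off the plane and the points are not all coplanar.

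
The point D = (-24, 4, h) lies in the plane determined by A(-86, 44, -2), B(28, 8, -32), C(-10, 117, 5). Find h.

-24

The plane through A, B, C has equation 1938x − 3078y + 11058z = -324216.
Substituting D: (11058)h + (-58824) = -324216, so h = -24.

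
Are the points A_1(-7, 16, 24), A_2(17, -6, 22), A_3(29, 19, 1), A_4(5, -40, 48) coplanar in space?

Yes

A normal to the plane through A_1, A_2, A_3 is n = A_1A_2 × A_1A_3 = (512, 480, 864).
The plane has equation n·P = 24832. For A_4: n·A_4 = 24832.
Equal, so A_4 lies in the plane and all four are coplanar.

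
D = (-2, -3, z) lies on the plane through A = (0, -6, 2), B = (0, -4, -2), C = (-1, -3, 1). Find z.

Coplanarity requires AB · (AC × AD) = 0.
AB = (0, 2, -4), AC = (-1, 3, -1); the triple product is linear in z with coefficient 2 and constant term -12.
Setting it to zero: z = 6.

6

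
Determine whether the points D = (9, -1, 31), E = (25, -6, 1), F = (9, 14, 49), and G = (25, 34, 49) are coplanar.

Yes

With D as base: DE = (16, -5, -30), DF = (0, 15, 18), DG = (16, 35, 18).
DF × DG = (-360, 288, -240).
DE · (DF × DG) = 0.
The scalar triple product vanishes, so the four points are coplanar.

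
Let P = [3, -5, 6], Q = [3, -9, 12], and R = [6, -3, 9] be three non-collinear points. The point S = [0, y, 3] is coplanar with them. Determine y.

-7

Coplanarity requires PQ · (PR × PS) = 0.
PQ = (0, -4, 6), PR = (3, 2, 3); the triple product is linear in y with coefficient 18 and constant term 126.
Setting it to zero: y = -7.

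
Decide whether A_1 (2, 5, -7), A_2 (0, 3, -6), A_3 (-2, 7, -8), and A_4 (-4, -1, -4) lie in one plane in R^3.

Yes

The four points are coplanar iff the 3×3 determinant with rows A_1A_2, A_1A_3, A_1A_4 is zero.
Rows: (-2, -2, 1), (-4, 2, -1), (-6, -6, 3).
Expanding along the first row: (-2)(0) − (-2)(-18) + (1)(36) = 0.
Zero determinant ⇒ coplanar.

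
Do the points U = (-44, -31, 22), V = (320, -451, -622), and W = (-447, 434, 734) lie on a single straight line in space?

No

UV = (364, -420, -644), UW = (-403, 465, 712).
Comparing components 2 and 3: (-420)(712) − (-644)(465) = 420 ≠ 0, so UV and UW are not parallel and the points are not collinear.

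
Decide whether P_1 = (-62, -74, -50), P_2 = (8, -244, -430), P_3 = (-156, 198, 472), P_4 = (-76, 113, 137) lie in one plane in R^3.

No

The four points are coplanar iff the 3×3 determinant with rows P_1P_2, P_1P_3, P_1P_4 is zero.
Rows: (70, -170, -380), (-94, 272, 522), (-14, 187, 187).
Expanding along the first row: (70)(-46750) − (-170)(-10270) + (-380)(-13770) = 214200.
Nonzero ⇒ not coplanar.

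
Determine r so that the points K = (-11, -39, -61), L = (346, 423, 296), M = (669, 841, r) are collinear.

619

Direction KL = (357, 462, 357). From the x-coordinate of M, the parameter along the line is τ = (669 − (-11))/357 = 40/21.
Then r = (-61) + 40/21·(357) = 619.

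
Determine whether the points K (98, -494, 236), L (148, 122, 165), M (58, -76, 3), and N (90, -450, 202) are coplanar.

With K as base: KL = (50, 616, -71), KM = (-40, 418, -233), KN = (-8, 44, -34).
KM × KN = (-3960, 504, 1584).
KL · (KM × KN) = 0.
The scalar triple product vanishes, so the four points are coplanar.

Yes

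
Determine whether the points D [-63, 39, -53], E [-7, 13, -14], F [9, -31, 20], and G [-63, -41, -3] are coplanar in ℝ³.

The four points are coplanar iff the 3×3 determinant with rows DE, DF, DG is zero.
Rows: (56, -26, 39), (72, -70, 73), (0, -80, 50).
Expanding along the first row: (56)(2340) − (-26)(3600) + (39)(-5760) = 0.
Zero determinant ⇒ coplanar.

Yes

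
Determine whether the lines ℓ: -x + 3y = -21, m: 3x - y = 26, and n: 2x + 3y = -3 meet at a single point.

No

The three lines meet at one point iff the augmented coefficient matrix [aᵢ bᵢ cᵢ] has rank < 3, i.e. its determinant vanishes.
Here the determinant is 27.
Nonzero, so no common point exists.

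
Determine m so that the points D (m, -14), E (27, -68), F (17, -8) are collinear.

Collinearity: (D − E) must be parallel to (F − E) = (-10, 60).
Cross-multiplying the components: (m − 27)·(60) = (54)·(-10).
Solving gives m = 18.

18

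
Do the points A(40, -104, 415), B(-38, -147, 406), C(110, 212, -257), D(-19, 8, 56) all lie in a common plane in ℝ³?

No

A normal to the plane through A, B, C is n = AB × AC = (31740, -53046, -21638).
The plane has equation n·P = -2193386. For D: n·D = -2239156.
-2239156 ≠ -2193386, so D is off the plane.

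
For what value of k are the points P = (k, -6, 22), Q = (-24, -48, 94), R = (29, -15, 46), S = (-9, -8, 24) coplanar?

-2

The points are coplanar iff PQ · (PR × PS) = 0.
Expanding, this is linear in k: (390)k + (780) = 0.
So k = -2.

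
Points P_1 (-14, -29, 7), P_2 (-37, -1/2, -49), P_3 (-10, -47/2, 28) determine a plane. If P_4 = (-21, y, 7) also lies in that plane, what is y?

-9/2

The plane through P_1, P_2, P_3 has equation (1813/2)x + 259y − (481/2)z = -43771/2.
Substituting P_4: (259)y + (-20720) = -43771/2, so y = -9/2.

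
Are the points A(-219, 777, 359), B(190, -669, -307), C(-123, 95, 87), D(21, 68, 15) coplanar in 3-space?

A normal to the plane through A, B, C is n = AB × AC = (-60900, 47312, -140122).
The plane has equation n·P = -205274. For D: n·D = -163514.
-163514 ≠ -205274, so D is off the plane.

No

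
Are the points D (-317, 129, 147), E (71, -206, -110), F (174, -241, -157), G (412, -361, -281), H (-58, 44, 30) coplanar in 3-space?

Yes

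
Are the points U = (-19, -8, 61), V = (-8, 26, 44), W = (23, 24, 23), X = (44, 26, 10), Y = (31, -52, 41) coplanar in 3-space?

No

The plane through U, V, W has normal n = UV × UW = (-748, -296, -1076) and equation n·P = -49056.
Checking the remaining points: n·X = -51368, n·Y = -51912.
Since n·X = -51368 ≠ -49056, X is off the plane and the points are not all coplanar.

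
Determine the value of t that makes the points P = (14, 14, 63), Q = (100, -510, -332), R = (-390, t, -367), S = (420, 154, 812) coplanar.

190

Normal to plane PQS: n = (-337176, -224784, 224784); plane equation n·X = 6293952.
Requiring n·R = 6293952: (-224784)t + (49002912) = 6293952.
So t = 190.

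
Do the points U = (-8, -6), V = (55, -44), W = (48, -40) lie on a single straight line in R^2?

No

UV = (63, -38), UW = (56, -34).
Twice the signed area of △UVW is (63)(-34) − (-38)(56) = -14.
The area is nonzero, so the three points are not collinear.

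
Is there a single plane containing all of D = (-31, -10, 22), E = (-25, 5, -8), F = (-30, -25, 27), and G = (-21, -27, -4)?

A normal to the plane through D, E, F is n = DE × DF = (-375, -60, -105).
The plane has equation n·P = 9915. For G: n·G = 9915.
Equal, so G lies in the plane and all four are coplanar.

Yes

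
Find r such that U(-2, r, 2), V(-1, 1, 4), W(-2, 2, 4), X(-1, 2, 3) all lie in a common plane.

The points are coplanar iff UV · (UW × UX) = 0.
Expanding, this is linear in r: (1)r + (-4) = 0.
So r = 4.

4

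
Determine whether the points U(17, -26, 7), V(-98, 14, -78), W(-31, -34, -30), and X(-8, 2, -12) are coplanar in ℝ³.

With U as base: UV = (-115, 40, -85), UW = (-48, -8, -37), UX = (-25, 28, -19).
UW × UX = (1188, 13, -1544).
UV · (UW × UX) = -4860.
Since -4860 ≠ 0, the four points are not coplanar.

No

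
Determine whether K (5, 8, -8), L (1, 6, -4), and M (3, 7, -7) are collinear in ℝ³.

KL = (-4, -2, 4), KM = (-2, -1, 1).
KL × KM = (2, -4, 0).
The cross product is nonzero, so the points do not lie on one line.

No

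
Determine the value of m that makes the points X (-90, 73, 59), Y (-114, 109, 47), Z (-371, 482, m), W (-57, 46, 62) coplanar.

Normal to plane XYW: n = (-216, -324, -540); plane equation n·P = -36072.
Requiring n·Z = -36072: (-540)m + (-76032) = -36072.
So m = -74.

-74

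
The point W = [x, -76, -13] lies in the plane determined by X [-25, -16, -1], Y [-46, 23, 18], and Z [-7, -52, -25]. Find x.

11

The plane through X, Y, Z has equation −252x − 162y + 54z = 8838.
Substituting W: (-252)x + (11610) = 8838, so x = 11.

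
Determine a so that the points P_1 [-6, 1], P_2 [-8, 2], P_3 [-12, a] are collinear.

4

The three points are collinear iff det[P_1P_2; P_1P_3] = 0.
This determinant is linear in a: (-2)a + (8) = 0, so a = 4.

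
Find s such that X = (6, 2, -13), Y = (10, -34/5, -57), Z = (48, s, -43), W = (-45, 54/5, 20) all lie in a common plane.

-29/5

Coplanarity ⇔ det[XY; XZ; XW] = 0.
Expanding, this is linear in s: (-2112)s + (-61248/5) = 0.
So s = -29/5.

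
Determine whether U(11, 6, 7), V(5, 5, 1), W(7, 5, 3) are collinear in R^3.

No

UV = (-6, -1, -6), UW = (-4, -1, -4).
Comparing components 2 and 3: (-1)(-4) − (-6)(-1) = -2 ≠ 0, so UV and UW are not parallel and the points are not collinear.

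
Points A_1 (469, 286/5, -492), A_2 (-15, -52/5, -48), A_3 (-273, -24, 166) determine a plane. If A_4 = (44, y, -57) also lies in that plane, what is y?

-234/5

The plane through A_1, A_2, A_3 has equation −8428x − 10976y − (54292/5)z = 3808868/5.
Substituting A_4: (-10976)y + (1240484/5) = 3808868/5, so y = -234/5.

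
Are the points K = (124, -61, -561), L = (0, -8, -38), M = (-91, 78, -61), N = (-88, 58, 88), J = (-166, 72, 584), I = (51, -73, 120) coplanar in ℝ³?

Yes

The plane through K, L, M has normal n = KL × KM = (-46197, -50445, -5841) and equation n·P = 625518.
Checking the remaining points: n·N = 625518, n·J = 625518, n·I = 625518.
All equal 625518, so all 6 points lie in one plane.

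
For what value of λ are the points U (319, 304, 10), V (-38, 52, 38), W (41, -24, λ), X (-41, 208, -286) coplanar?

302

Coplanarity ⇔ det[UV; UW; UX] = 0.
Expanding, this is linear in λ: (56448)λ + (-17047296) = 0.
So λ = 302.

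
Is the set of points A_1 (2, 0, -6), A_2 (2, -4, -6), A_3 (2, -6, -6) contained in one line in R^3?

Yes

A_1A_2 = (0, -4, 0), A_1A_3 = (0, -6, 0).
Each component of A_1A_3 is 3/2 times the corresponding component of A_1A_2, so A_1A_3 = 3/2·A_1A_2 and the points are collinear.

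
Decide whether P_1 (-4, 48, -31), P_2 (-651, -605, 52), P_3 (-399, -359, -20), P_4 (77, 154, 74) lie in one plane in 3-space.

The four points are coplanar iff the 3×3 determinant with rows P_1P_2, P_1P_3, P_1P_4 is zero.
Rows: (-647, -653, 83), (-395, -407, 11), (81, 106, 105).
Expanding along the first row: (-647)(-43901) − (-653)(-42366) + (83)(-8903) = 0.
Zero determinant ⇒ coplanar.

Yes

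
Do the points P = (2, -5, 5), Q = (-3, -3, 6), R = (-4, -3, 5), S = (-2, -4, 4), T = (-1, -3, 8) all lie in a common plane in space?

Yes

The plane through P, Q, R has normal n = PQ × PR = (-2, -6, 2) and equation n·X = 36.
Checking the remaining points: n·S = 36, n·T = 36.
All equal 36, so all 5 points lie in one plane.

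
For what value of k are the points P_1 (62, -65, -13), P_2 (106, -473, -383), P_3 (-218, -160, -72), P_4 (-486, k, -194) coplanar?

-324

Normal to plane P_1P_2P_3: n = (-11078, 106196, -118420); plane equation n·P = -6050116.
Requiring n·P_4 = -6050116: (106196)k + (28357388) = -6050116.
So k = -324.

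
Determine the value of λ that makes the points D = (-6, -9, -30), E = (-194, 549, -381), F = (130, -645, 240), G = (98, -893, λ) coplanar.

Normal to plane DEF: n = (-72576, 3024, 43680); plane equation n·P = -902160.
Requiring n·G = -902160: (43680)λ + (-9812880) = -902160.
So λ = 204.

204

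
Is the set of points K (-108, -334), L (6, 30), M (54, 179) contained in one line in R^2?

KL = (114, 364), KM = (162, 513).
If collinear, KM would be a scalar multiple of KL. But (114)·(513) ≠ (364)·(162) (difference -486), so they are not parallel; the points are not collinear.

No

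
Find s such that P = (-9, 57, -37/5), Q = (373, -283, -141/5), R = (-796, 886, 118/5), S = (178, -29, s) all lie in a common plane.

-25

Coplanarity ⇔ det[PQ; PR; PS] = 0.
Expanding, this is linear in s: (49098)s + (1227450) = 0.
So s = -25.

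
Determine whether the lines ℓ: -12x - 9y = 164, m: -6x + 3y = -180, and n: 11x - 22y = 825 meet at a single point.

No

Lines aᵢx + bᵢy = cᵢ with pairwise distinct directions are concurrent exactly when det[aᵢ bᵢ cᵢ] = 0.
Here the determinant is 7326.
Nonzero, so no common point exists.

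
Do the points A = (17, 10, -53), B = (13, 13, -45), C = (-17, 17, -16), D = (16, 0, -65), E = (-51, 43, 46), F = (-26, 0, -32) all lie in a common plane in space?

No

The plane through A, B, C has normal n = AB × AC = (55, -124, 74) and equation n·P = -4227.
Checking the remaining points: n·D = -3930, n·E = -4733, n·F = -3798.
Since n·D = -3930 ≠ -4227, D is off the plane and the points are not all coplanar.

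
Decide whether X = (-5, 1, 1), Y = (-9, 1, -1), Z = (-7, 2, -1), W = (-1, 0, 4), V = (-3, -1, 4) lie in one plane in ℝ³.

Yes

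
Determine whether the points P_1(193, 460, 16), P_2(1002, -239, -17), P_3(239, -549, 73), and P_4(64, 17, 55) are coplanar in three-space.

No

The four points are coplanar iff the 3×3 determinant with rows P_1P_2, P_1P_3, P_1P_4 is zero.
Rows: (809, -699, -33), (46, -1009, 57), (-129, -443, 39).
Expanding along the first row: (809)(-14100) − (-699)(9147) + (-33)(-150539) = -45360.
Nonzero ⇒ not coplanar.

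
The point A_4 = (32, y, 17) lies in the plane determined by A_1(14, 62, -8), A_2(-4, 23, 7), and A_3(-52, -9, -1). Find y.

41

Coplanarity requires A_1A_2 · (A_1A_3 × A_1A_4) = 0.
A_1A_2 = (-18, -39, 15), A_1A_3 = (-66, -71, 7); the triple product is linear in y with coefficient -864 and constant term 35424.
Setting it to zero: y = 41.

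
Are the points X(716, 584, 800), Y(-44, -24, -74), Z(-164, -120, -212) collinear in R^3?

Yes

XY = (-760, -608, -874), XZ = (-880, -704, -1012).
Each component of XZ is 22/19 times the corresponding component of XY, so XZ = 22/19·XY and the points are collinear.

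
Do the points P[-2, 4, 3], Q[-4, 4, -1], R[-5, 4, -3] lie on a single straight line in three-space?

Yes

PQ = (-2, 0, -4), PR = (-3, 0, -6).
Each component of PR is 3/2 times the corresponding component of PQ, so PR = 3/2·PQ and the points are collinear.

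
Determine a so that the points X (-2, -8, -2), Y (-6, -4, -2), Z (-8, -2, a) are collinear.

-2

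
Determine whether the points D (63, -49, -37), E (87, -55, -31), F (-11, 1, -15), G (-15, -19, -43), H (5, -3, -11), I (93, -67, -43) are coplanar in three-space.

Yes

The plane through D, E, F has normal n = DE × DF = (-432, -972, 756) and equation n·P = -7560.
Checking the remaining points: n·G = -7560, n·H = -7560, n·I = -7560.
All equal -7560, so all 6 points lie in one plane.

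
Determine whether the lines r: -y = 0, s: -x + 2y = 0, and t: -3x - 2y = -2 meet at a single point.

The three lines meet at one point iff the augmented coefficient matrix [aᵢ bᵢ cᵢ] has rank < 3, i.e. its determinant vanishes.
Here the determinant is 2.
Nonzero, so no common point exists.

No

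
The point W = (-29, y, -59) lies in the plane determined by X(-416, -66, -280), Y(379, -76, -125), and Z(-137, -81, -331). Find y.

-55

Coplanarity requires XY · (XZ × XW) = 0.
XY = (795, -10, 155), XZ = (279, -15, -51); the triple product is linear in y with coefficient 83790 and constant term 4608450.
Setting it to zero: y = -55.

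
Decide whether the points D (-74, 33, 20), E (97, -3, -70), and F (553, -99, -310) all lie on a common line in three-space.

DE = (171, -36, -90), DF = (627, -132, -330).
DE × DF = (0, 0, 0).
The cross product vanishes, so the three points are collinear.

Yes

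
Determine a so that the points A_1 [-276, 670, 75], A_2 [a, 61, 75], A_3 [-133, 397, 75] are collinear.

43

Collinearity requires A_1A_2 × A_1A_3 = 0; each component is linear in a.
The z-component gives (-273)a + (11739) = 0, so a = 43.
The remaining components then also vanish.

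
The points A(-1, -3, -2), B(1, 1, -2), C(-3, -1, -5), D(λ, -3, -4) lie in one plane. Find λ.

Coplanarity ⇔ det[AB; AC; AD] = 0.
Expanding, this is linear in λ: (-12)λ + (-36) = 0.
So λ = -3.

-3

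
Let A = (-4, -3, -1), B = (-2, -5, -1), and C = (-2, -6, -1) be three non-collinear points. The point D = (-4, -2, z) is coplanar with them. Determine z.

Coplanarity requires AB · (AC × AD) = 0.
AB = (2, -2, 0), AC = (2, -3, 0); the triple product is linear in z with coefficient -2 and constant term -2.
Setting it to zero: z = -1.

-1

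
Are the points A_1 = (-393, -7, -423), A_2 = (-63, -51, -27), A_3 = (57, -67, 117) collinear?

Yes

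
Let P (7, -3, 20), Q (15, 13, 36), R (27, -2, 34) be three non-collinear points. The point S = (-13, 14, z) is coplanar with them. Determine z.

The plane through P, Q, R has equation 208x + 208y − 312z = -5408.
Substituting S: (-312)z + (208) = -5408, so z = 18.

18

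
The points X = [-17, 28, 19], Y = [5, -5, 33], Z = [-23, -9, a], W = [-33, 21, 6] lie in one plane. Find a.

11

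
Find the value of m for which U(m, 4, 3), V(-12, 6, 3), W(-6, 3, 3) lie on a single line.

Collinearity requires UV × UW = 0; each component is linear in m.
The z-component gives (3)m + (24) = 0, so m = -8.
The remaining components then also vanish.

-8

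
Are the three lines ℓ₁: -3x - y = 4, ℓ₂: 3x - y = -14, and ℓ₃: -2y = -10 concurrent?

Yes

Lines aᵢx + bᵢy = cᵢ with pairwise distinct directions are concurrent exactly when det[aᵢ bᵢ cᵢ] = 0.
Here the determinant is 0.
It vanishes, so the lines are concurrent at (-3, 5).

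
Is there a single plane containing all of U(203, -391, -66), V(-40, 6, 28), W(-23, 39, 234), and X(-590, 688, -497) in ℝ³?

No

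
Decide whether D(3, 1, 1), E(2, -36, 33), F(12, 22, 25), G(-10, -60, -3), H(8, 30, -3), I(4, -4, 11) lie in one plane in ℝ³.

Yes

The plane through D, E, F has normal n = DE × DF = (-1560, 312, 312) and equation n·P = -4056.
Checking the remaining points: n·G = -4056, n·H = -4056, n·I = -4056.
All equal -4056, so all 6 points lie in one plane.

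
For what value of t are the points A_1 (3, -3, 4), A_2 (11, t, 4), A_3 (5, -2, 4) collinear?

1

Collinearity requires A_1A_2 × A_1A_3 = 0; each component is linear in t.
The z-component gives (-2)t + (2) = 0, so t = 1.
The remaining components then also vanish.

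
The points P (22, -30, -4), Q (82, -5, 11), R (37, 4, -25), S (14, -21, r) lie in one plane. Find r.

-17

Normal to plane PQR: n = (-1035, 1485, 1665); plane equation n·X = -73980.
Requiring n·S = -73980: (1665)r + (-45675) = -73980.
So r = -17.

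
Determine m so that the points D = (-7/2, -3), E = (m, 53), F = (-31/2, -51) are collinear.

21/2

Collinearity: (E − D) must be parallel to (F − D) = (-12, -48).
Cross-multiplying the components: (m − (-7/2))·(-48) = (56)·(-12).
Solving gives m = 21/2.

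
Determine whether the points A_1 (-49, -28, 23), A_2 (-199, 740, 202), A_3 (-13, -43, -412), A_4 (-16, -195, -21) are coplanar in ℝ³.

A normal to the plane through A_1, A_2, A_3 is n = A_1A_2 × A_1A_3 = (-331395, -58806, -25398).
The plane has equation n·P = 17300769. For A_4: n·A_4 = 17302848.
17302848 ≠ 17300769, so A_4 is off the plane.

No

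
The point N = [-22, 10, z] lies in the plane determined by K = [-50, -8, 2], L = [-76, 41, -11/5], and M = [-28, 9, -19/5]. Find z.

-24/5

Coplanarity requires KL · (KM × KN) = 0.
KL = (-26, 49, -21/5), KM = (22, 17, -29/5); the triple product is linear in z with coefficient -1520 and constant term -7296.
Setting it to zero: z = -24/5.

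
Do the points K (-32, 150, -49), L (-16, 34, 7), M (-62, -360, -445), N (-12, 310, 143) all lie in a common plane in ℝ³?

A normal to the plane through K, L, M is n = KL × KM = (74496, 4656, -11640).
The plane has equation n·P = -1115112. For N: n·N = -1115112.
Equal, so N lies in the plane and all four are coplanar.

Yes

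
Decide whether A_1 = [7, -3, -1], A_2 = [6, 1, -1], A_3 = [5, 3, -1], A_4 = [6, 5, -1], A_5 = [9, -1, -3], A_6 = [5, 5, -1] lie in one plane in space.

No

The plane through A_1, A_2, A_3 has normal n = A_1A_2 × A_1A_3 = (0, 0, 2) and equation n·P = -2.
Checking the remaining points: n·A_4 = -2, n·A_5 = -6, n·A_6 = -2.
Since n·A_5 = -6 ≠ -2, A_5 is off the plane and the points are not all coplanar.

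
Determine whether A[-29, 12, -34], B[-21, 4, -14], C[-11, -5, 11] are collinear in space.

No

AB = (8, -8, 20), AC = (18, -17, 45).
AB × AC = (-20, 0, 8).
The cross product is nonzero, so the points do not lie on one line.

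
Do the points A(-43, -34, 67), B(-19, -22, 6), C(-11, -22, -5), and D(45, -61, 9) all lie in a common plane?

Yes

A normal to the plane through A, B, C is n = AB × AC = (-132, -224, -96).
The plane has equation n·P = 6860. For D: n·D = 6860.
Equal, so D lies in the plane and all four are coplanar.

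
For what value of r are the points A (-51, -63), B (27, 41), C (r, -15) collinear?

The three points are collinear iff det[AB; AC] = 0.
This determinant is linear in r: (-104)r + (-1560) = 0, so r = -15.

-15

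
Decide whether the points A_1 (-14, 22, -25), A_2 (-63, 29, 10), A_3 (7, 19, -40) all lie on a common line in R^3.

A_1A_2 = (-49, 7, 35), A_1A_3 = (21, -3, -15).
A_1A_2 × A_1A_3 = (0, 0, 0).
The cross product vanishes, so the three points are collinear.

Yes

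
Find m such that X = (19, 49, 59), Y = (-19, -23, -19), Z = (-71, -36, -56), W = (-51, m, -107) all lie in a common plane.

-111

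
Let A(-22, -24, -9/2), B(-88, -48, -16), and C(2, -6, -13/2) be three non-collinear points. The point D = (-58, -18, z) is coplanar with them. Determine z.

-47/2

Coplanarity requires AB · (AC × AD) = 0.
AB = (-66, -24, -23/2), AC = (24, 18, -2); the triple product is linear in z with coefficient -612 and constant term -14382.
Setting it to zero: z = -47/2.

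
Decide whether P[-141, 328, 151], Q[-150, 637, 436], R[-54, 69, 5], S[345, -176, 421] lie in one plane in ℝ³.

The four points are coplanar iff the 3×3 determinant with rows PQ, PR, PS is zero.
Rows: (-9, 309, 285), (87, -259, -146), (486, -504, 270).
Expanding along the first row: (-9)(-143514) − (309)(94446) + (285)(82026) = -4514778.
Nonzero ⇒ not coplanar.

No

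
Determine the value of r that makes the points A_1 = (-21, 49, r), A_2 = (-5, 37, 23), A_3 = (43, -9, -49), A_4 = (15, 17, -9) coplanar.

39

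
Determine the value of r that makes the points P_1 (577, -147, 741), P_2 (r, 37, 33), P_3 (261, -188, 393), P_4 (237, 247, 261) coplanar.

Normal to plane P_1P_3P_4: n = (156792, -33360, -138444); plane equation n·P = -7214100.
Requiring n·P_2 = -7214100: (156792)r + (-5802972) = -7214100.
So r = -9.

-9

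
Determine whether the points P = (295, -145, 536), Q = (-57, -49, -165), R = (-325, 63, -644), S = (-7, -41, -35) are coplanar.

With P as base: PQ = (-352, 96, -701), PR = (-620, 208, -1180), PS = (-302, 104, -571).
PR × PS = (3952, 2340, -1664).
PQ · (PR × PS) = 0.
The scalar triple product vanishes, so the four points are coplanar.

Yes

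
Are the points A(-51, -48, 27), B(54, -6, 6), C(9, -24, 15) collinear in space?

AB = (105, 42, -21), AC = (60, 24, -12).
Each component of AC is 4/7 times the corresponding component of AB, so AC = 4/7·AB and the points are collinear.

Yes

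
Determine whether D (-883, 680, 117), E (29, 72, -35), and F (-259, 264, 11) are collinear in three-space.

No

DE = (912, -608, -152), DF = (624, -416, -106).
Comparing components 2 and 3: (-608)(-106) − (-152)(-416) = 1216 ≠ 0, so DE and DF are not parallel and the points are not collinear.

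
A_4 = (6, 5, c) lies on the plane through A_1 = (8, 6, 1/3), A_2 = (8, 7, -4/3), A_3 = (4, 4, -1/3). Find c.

A normal to the plane is n = A_1A_2 × A_1A_3 = (-4, 20/3, 4).
A_4 lies in the plane iff n · A_1A_4 = 0.
This gives (4)c + (0) = 0, so c = 0.

0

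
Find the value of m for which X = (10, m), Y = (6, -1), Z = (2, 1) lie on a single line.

The three points are collinear iff det[XY; XZ] = 0.
This determinant is linear in m: (-4)m + (-12) = 0, so m = -3.

-3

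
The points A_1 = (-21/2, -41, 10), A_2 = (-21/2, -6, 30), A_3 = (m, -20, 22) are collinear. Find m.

Collinearity requires A_1A_2 × A_1A_3 = 0; each component is linear in m.
The y-component gives (20)m + (210) = 0, so m = -21/2.
The remaining components then also vanish.

-21/2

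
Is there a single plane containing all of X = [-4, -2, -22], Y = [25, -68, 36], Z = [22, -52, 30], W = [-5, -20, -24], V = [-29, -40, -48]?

No

The plane through X, Y, Z has normal n = XY × XZ = (-532, 0, 266) and equation n·P = -3724.
Checking the remaining points: n·W = -3724, n·V = 2660.
Since n·V = 2660 ≠ -3724, V is off the plane and the points are not all coplanar.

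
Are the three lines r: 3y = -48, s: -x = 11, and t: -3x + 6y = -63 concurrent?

Yes

Intersecting r and s: solving the 2×2 system gives (x, y) = (-11, -16).
Substitute into t: (-3)(-11) + (6)(-16) = -63.
This equals -63, so (-11, -16) lies on all three lines and they are concurrent.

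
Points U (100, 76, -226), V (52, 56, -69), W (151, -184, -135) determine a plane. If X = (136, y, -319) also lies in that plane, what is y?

64

Coplanarity requires UV · (UW × UX) = 0.
UV = (-48, -20, 157), UW = (51, -260, 91); the triple product is linear in y with coefficient 12375 and constant term -792000.
Setting it to zero: y = 64.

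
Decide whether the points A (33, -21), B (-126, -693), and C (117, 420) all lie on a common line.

No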